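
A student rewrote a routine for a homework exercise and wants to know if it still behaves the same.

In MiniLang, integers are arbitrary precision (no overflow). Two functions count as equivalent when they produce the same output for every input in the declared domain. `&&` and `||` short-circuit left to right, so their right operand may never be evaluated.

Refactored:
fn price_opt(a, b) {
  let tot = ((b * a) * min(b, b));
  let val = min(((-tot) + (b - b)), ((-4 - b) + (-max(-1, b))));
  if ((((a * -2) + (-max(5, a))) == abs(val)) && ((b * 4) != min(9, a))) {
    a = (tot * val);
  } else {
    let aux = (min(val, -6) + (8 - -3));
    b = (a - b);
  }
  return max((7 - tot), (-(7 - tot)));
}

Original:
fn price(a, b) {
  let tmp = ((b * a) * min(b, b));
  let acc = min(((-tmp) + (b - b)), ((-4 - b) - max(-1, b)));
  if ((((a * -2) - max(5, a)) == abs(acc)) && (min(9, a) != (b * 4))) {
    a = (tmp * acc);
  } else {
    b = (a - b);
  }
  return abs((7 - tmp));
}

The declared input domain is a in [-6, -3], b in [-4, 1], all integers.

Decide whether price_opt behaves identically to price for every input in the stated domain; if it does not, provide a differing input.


Side by side, the visible changes include: local variable names differ; arithmetic usage differs; min/max/abs usage differs; statement counts differ; constant usage differs.
Spot check at a=-4, b=-1 — price: tmp becomes -4; next acc becomes -2; next ((((a * -2) - max(5, a)) == abs(acc)) && (min(9, a) != (b * 4))) evaluates to false; next b becomes -3; next final value 11. price_opt: tot becomes -4; next val becomes -2; next ((((a * -2) + (-max(5, a))) == abs(val)) && ((b * 4) != min(9, a))) evaluates to false; next aux becomes 5; next b becomes -3; next final value 11. Both give 11.
Checked all 24 inputs in the declared domain: the outputs agree on every one.
verdict: equivalent


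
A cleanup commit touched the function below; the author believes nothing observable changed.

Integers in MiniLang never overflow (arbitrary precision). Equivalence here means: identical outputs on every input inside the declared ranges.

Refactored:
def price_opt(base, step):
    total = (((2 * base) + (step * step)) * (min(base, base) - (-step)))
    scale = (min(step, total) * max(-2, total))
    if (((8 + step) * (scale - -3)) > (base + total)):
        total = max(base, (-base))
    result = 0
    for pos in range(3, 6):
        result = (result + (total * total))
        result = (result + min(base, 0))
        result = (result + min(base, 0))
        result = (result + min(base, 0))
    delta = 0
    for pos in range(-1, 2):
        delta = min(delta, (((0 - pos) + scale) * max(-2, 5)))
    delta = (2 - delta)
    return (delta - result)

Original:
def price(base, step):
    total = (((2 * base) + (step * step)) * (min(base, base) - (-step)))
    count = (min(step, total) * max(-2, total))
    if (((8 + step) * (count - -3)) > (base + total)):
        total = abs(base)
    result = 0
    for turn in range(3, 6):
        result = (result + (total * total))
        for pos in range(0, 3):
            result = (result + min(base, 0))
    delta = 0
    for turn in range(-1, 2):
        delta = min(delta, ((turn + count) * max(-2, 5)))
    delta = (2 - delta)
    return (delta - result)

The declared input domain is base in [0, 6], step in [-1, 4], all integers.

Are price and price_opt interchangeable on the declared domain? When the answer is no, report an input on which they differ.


Behavior is preserved: although constant usage differs; local variable names differ; min/max/abs usage differs; loop structure differs; arithmetic usage differs; statement counts differ, the outputs never diverge.
One worked example (base=1, step=3) — price: total = 44; count = 132; (((8 + step) * (count - -3)) > (base + total)) -> true; total = 1; result = 0; [turn=3]; result = 1; [pos=0]; result = 1; [pos=1]; result = 1; [pos=2]; result = 1; [turn=4]; result = 2; [pos=0]; result = 2; [pos=1]; result = 2; [pos=2]; result = 2; [turn=5]; result = 3; [pos=0]; result = 3; [pos=1]; result = 3; [pos=2]; result = 3; delta = 0; [turn=-1]; delta = 0; [turn=0]; delta = 0; [turn=1]; delta = 0; delta = 2; return -1; price_opt: total = 44; scale = 132; (((8 + step) * (scale - -3)) > (base + total)) -> true; total = 1; result = 0; [pos=3]; result = 1; result = 1; result = 1; result = 1; [pos=4]; result = 2; result = 2; result = 2; result = 2; [pos=5]; result = 3; result = 3; result = 3; result = 3; delta = 0; [pos=-1]; delta = 0; [pos=0]; delta = 0; [pos=1]; delta = 0; delta = 2; return -1; agreement on -1.
Sweeping the whole domain (42 inputs) finds no disagreement.
verdict: equivalent


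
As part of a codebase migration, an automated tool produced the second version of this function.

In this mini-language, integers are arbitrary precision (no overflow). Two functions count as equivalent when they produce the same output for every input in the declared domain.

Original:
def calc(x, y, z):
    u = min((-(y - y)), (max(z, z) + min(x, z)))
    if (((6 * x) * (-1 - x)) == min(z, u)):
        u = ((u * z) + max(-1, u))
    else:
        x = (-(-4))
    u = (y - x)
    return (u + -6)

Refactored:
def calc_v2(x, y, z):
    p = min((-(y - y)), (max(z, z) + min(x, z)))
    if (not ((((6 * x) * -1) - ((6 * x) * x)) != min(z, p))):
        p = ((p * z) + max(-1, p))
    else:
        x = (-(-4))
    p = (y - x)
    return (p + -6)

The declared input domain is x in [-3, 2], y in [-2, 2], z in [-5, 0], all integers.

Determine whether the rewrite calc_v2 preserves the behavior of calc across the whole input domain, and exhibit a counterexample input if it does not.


Equivalent — the differences include local variable names differ, plus comparison usage differs, plus arithmetic usage differs, plus constant usage differs, plus boolean connective usage differs, yet no declared input distinguishes the two.
Tracing x=-1, y=2, z=-4: calc: u=-8, then (((6 * x) * (-1 - x)) == min(z, u)) is false, then x=4, then u=-2, then returns -8 | calc_v2: p=-8, then (not ((((6 * x) * -1) - ((6 * x) * x)) != min(z, p))) is false, then x=4, then p=-2, then returns -8 — matching result -8.
Every one of the 180 inputs gives matching results.
verdict: equivalent


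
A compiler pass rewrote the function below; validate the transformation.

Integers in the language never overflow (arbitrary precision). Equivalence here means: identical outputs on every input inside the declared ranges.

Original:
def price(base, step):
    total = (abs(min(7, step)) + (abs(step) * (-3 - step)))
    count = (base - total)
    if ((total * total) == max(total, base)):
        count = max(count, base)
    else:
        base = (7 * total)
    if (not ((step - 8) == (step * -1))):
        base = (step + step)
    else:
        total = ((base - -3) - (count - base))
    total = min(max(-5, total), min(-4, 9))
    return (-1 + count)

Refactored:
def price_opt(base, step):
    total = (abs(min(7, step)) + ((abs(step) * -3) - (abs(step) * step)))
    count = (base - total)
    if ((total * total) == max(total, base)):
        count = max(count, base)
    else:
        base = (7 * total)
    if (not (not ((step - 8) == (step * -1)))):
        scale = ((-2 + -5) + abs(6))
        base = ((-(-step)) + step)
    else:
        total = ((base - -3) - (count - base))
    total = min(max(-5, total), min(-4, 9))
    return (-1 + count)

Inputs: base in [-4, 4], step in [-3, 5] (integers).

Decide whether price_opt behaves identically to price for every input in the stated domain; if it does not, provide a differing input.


Whatever the rewrite altered, no input in the stated domain can expose a difference.
Tracing base=-1, step=-2: price: total=0, then count=-1, then ((total * total) == max(total, base)) is true, then count=-1, then (not ((step - 8) == (step * -1))) is true, then base=-4, then total=-4, then returns -2 | price_opt: total=0, then count=-1, then ((total * total) == max(total, base)) is true, then count=-1, then (not (not ((step - 8) == (step * -1)))) is false, then total=2, then total=-4, then returns -2 — matching result -2.
Sweeping the whole domain (81 inputs) finds no disagreement.
verdict: equivalent


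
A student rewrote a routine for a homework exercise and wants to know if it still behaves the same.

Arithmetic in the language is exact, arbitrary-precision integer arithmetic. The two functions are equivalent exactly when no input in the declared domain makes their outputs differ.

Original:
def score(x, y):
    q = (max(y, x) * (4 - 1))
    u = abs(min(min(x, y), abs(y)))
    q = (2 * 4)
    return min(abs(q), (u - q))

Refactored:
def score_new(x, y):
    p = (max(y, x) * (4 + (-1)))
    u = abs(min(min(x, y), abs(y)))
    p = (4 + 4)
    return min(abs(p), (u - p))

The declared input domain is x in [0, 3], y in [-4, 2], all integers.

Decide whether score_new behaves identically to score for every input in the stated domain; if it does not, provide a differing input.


Comparing the listings, the differences include: arithmetic usage differs, and local variable names differ, and constant usage differs.
As a probe, take x=1, y=-4: score runs q = 3; u = 4; q = 8; return -4; score_new runs p = 3; u = 4; p = 8; return -4; both end at -4.
An exhaustive pass over the 28 declared inputs shows identical outputs.
verdict: equivalent


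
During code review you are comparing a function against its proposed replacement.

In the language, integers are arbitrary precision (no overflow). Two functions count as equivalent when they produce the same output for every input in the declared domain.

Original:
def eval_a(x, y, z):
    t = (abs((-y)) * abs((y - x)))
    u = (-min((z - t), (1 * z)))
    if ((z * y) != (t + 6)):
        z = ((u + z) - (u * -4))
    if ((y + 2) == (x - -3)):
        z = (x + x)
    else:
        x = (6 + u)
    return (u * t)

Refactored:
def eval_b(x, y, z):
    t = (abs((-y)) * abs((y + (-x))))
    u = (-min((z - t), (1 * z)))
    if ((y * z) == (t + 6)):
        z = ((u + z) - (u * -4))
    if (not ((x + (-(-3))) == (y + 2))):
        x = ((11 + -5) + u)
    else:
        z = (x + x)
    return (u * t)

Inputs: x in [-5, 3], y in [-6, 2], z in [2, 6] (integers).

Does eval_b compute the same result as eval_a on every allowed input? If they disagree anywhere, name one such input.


Whatever the rewrite altered, no input in the stated domain can expose a difference.
As a probe, take x=-5, y=-3, z=4: eval_a runs t=6, then u=2, then ((z * y) != (t + 6)) is true, then z=14, then ((y + 2) == (x - -3)) is false, then x=8, then returns 12; eval_b runs t=6, then u=2, then ((y * z) == (t + 6)) is false, then (not ((x + (-(-3))) == (y + 2))) is true, then x=8, then returns 12; both end at 12.
Checked all 405 inputs in the declared domain: the outputs agree on every one.
verdict: equivalent


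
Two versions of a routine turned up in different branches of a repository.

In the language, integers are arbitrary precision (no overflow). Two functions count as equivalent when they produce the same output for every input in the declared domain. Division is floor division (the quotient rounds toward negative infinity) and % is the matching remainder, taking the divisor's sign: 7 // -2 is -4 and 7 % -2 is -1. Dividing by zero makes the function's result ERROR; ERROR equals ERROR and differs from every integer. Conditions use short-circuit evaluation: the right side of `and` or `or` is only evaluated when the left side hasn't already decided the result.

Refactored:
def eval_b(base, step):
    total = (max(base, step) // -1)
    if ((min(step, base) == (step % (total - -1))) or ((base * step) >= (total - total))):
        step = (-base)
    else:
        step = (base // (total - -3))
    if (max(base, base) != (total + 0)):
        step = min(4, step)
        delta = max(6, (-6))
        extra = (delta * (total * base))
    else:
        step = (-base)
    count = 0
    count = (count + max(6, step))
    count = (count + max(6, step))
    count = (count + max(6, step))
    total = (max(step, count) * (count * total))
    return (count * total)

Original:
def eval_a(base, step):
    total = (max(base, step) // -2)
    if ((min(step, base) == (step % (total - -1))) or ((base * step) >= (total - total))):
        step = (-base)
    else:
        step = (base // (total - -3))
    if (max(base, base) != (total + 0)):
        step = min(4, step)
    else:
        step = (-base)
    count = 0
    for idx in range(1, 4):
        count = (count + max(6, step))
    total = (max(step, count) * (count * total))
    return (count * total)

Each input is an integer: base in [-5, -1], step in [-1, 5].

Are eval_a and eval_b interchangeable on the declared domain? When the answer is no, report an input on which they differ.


At base=-5, step=-1: eval_a gives 0, eval_b gives 5832.
verdict: not equivalent; witness: base=-5, step=-1


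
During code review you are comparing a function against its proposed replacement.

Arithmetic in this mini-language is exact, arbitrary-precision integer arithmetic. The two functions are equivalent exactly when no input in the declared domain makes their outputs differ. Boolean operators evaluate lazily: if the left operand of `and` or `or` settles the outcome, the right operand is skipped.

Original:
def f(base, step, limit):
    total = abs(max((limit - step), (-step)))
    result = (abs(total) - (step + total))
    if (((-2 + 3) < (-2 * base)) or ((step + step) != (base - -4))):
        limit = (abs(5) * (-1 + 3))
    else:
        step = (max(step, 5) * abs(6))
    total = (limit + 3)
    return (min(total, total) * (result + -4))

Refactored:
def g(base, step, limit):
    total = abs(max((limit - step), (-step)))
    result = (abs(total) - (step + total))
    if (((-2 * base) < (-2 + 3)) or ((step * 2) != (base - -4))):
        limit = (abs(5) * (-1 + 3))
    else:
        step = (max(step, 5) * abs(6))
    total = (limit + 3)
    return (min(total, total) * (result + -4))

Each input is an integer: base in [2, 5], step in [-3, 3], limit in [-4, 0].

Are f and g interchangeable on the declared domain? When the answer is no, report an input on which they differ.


On input base=2, step=3, limit=-4, f returns 7 while g returns -91.
verdict: not equivalent; witness: base=2, step=3, limit=-4


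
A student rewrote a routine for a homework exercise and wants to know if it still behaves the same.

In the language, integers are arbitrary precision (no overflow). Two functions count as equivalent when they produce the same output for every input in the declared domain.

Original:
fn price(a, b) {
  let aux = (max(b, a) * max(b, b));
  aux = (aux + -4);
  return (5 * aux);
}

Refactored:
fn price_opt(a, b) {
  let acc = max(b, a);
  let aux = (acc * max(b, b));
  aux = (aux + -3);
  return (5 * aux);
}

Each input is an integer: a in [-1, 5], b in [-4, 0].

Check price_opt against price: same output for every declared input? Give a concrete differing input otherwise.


There is a counterexample at a=-1, b=-4: 0 on one side, 5 on the other.
price: aux = 4; aux = 0; return 0
price_opt: acc = -1; aux = 4; aux = 1; return 5
verdict: not equivalent; witness: a=-1, b=-4


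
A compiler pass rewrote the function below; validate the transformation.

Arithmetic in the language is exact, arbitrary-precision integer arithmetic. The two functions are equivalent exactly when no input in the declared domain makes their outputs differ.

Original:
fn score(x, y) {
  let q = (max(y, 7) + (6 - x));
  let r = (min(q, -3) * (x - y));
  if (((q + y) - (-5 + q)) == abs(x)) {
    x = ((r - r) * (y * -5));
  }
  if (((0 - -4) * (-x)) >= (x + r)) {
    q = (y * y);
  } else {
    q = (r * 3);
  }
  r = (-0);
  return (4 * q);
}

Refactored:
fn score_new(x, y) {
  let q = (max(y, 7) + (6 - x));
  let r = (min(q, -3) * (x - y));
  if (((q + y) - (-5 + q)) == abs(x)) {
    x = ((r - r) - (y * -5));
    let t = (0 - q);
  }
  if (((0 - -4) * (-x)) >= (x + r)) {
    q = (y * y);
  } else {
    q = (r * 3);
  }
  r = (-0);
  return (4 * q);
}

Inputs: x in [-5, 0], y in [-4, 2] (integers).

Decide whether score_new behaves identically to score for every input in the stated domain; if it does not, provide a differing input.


Run the pair on x=-4, y=-1.
score: q := 17 | r := 9 | (((q + y) - (-5 + q)) == abs(x)): true | x := 0 | (((0 - -4) * (-x)) >= (x + r)): false | q := 27 | r := 0 | result 108
score_new: q := 17 | r := 9 | (((q + y) - (-5 + q)) == abs(x)): true | x := -5 | t := -17 | (((0 - -4) * (-x)) >= (x + r)): true | q := 1 | r := 0 | result 4
108 and 4 differ, so these are not the same function on this domain.
verdict: not equivalent; witness: x=-4, y=-1


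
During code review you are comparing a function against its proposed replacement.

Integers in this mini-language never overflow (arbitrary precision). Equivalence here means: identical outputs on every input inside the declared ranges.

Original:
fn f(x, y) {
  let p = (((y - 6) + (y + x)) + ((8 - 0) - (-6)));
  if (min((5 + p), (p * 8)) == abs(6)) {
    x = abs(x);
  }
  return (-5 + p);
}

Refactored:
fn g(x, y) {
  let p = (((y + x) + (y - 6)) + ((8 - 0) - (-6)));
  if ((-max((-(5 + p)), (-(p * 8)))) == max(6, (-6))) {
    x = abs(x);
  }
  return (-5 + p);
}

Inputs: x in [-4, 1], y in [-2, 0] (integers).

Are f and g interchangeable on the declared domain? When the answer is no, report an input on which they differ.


The two versions differ — the changes include min/max/abs usage differs; and constant usage differs.
Tracing x=-4, y=-1: f: p := 2 | (min((5 + p), (p * 8)) == abs(6)): false | result -3 | g: p := 2 | ((-max((-(5 + p)), (-(p * 8)))) == max(6, (-6))): false | result -3 — matching result -3.
Across all 18 domain points the two functions coincide.
verdict: equivalent


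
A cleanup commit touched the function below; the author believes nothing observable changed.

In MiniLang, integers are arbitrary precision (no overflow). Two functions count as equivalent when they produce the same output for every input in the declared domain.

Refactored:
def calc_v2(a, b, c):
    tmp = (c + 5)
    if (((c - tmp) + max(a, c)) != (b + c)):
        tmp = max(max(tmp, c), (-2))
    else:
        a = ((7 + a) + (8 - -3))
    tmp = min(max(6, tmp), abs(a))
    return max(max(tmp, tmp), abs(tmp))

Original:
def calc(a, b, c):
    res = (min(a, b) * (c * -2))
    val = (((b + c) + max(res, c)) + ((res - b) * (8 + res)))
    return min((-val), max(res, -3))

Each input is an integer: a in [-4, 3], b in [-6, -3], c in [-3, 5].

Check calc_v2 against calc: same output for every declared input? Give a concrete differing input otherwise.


These are not equivalent — on a=-4, b=-6, c=-3 the outputs split (-828 vs 4).
calc: res = -36; val = 828; return -828
calc_v2: tmp = 2; (((c - tmp) + max(a, c)) != (b + c)) -> true; tmp = 2; tmp = 4; return 4
verdict: not equivalent; witness: a=-4, b=-6, c=-3


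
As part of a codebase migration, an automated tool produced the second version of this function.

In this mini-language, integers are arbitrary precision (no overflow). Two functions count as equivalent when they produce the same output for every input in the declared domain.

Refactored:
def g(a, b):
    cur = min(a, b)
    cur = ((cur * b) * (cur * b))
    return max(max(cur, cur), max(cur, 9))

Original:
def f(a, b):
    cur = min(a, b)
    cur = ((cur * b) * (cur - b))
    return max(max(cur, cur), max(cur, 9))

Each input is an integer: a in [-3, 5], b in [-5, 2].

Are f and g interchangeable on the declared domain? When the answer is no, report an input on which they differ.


The rewrite breaks on a=-3, b=-5, where the results are 9 and 625.
f: cur becomes -5; next cur becomes 0; next final value 9
g: cur becomes -5; next cur becomes 625; next final value 625
verdict: not equivalent; witness: a=-3, b=-5


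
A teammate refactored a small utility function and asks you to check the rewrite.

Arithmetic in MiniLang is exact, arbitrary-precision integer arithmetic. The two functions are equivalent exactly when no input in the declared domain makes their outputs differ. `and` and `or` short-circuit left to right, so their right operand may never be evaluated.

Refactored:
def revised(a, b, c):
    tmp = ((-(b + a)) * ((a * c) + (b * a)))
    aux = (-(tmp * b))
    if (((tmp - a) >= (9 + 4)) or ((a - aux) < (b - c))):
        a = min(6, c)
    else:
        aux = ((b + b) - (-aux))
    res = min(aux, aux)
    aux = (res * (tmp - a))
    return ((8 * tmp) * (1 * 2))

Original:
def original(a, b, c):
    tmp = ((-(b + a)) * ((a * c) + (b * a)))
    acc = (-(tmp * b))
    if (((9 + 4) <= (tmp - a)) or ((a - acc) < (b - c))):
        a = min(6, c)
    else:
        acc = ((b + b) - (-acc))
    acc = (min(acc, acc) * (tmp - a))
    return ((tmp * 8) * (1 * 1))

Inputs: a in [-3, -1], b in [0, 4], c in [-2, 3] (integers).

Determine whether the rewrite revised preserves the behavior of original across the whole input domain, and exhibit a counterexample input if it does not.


On input a=-3, b=0, c=-2, original returns 144 while revised returns 288.
verdict: not equivalent; witness: a=-3, b=0, c=-2


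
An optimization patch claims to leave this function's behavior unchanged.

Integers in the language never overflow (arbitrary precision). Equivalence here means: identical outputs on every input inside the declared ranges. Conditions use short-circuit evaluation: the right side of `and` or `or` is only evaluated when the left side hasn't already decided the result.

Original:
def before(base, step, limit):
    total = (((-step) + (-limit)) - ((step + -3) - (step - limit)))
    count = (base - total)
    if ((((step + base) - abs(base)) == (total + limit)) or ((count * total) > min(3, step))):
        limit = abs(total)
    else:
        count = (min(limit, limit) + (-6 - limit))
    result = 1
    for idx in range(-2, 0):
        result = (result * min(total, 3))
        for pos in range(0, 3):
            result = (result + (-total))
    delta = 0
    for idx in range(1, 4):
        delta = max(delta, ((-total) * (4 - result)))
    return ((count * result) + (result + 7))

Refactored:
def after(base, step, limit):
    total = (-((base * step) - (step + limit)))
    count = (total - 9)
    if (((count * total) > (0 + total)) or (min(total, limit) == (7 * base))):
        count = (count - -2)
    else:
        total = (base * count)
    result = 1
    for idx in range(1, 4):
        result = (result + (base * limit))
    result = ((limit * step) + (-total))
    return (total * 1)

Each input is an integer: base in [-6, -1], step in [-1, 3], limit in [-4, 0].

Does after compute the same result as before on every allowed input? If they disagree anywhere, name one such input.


Evaluate both at base=-6, step=-1, limit=-4.
before: total becomes 12; next count becomes -18; next ((((step + base) - abs(base)) == (total + limit)) or ((count * total) > min(3, step))) evaluates to false; next count becomes -6; next result becomes 1; next at idx=-2:; next result becomes 3; next at pos=0:; next result becomes -9; next at pos=1:; next result becomes -21; next at pos=2:; next result becomes -33; next at idx=-1:; next result becomes -99; next at pos=0:; next result becomes -111; next at pos=1:; next result becomes -123; next at pos=2:; next result becomes -135; next delta becomes 0; next at idx=1:; next delta becomes 0; next at idx=2:; next delta becomes 0; next at idx=3:; next delta becomes 0; next final value 682
after: total becomes -11; next count becomes -20; next (((count * total) > (0 + total)) or (min(total, limit) == (7 * base))) evaluates to true; next count becomes -18; next result becomes 1; next at idx=1:; next result becomes 25; next at idx=2:; next result becomes 49; next at idx=3:; next result becomes 73; next result becomes 15; next final value -11
682 != -11, so the rewrite changes behavior.
verdict: not equivalent; witness: base=-6, step=-1, limit=-4


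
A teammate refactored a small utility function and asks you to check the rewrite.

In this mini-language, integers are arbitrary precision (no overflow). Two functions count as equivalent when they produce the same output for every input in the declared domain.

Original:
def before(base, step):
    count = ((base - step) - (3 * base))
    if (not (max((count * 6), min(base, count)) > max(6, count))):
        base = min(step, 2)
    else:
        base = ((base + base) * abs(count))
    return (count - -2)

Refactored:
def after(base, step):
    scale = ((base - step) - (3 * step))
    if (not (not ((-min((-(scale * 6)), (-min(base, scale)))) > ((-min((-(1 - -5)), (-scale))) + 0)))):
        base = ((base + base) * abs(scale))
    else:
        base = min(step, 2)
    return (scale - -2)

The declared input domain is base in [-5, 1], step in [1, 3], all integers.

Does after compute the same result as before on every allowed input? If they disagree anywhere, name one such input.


Take base=-5, step=1.
before: count := 9 | (not (max((count * 6), min(base, count)) > max(6, count))): false | base := -90 | result 11
after: scale := -9 | (not (not ((-min((-(scale * 6)), (-min(base, scale)))) > ((-min((-(1 - -5)), (-scale))) + 0)))): false | base := 1 | result -7
11 and -7 differ, so these are not the same function on this domain.
verdict: not equivalent; witness: base=-5, step=1


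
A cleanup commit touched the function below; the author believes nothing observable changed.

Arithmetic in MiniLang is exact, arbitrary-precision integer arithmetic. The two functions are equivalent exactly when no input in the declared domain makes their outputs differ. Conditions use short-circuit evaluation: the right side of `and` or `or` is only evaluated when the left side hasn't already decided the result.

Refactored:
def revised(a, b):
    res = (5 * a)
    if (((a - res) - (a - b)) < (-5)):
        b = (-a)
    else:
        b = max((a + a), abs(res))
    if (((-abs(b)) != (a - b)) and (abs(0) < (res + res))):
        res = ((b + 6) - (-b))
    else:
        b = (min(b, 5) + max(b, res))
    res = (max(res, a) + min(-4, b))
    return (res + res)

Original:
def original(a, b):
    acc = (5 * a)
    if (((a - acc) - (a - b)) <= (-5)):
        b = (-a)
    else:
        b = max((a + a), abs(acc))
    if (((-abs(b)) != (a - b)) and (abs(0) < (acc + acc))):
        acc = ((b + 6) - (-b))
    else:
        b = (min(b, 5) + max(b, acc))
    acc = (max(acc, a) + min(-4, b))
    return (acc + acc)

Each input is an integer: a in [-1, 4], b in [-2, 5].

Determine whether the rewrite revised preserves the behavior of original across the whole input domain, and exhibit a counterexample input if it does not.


At a=1, b=0: original gives 0, revised gives 24.
verdict: not equivalent; witness: a=1, b=0


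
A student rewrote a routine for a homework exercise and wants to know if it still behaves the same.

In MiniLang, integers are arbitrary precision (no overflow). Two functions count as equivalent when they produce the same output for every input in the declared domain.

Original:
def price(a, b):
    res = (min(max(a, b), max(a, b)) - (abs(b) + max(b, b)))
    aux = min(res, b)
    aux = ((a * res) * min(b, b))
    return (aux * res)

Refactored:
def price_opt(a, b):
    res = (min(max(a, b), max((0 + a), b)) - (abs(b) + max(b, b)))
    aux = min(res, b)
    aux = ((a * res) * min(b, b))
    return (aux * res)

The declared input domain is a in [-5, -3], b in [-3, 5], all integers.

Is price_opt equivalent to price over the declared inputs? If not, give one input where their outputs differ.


Equivalent — the differences include constant usage differs; and arithmetic usage differs, yet no declared input distinguishes the two.
One worked example (a=-4, b=1) — price: res := -1 | aux := -1 | aux := 4 | result -4; price_opt: res := -1 | aux := -1 | aux := 4 | result -4; agreement on -4.
Sweeping the whole domain (27 inputs) finds no disagreement.
verdict: equivalent


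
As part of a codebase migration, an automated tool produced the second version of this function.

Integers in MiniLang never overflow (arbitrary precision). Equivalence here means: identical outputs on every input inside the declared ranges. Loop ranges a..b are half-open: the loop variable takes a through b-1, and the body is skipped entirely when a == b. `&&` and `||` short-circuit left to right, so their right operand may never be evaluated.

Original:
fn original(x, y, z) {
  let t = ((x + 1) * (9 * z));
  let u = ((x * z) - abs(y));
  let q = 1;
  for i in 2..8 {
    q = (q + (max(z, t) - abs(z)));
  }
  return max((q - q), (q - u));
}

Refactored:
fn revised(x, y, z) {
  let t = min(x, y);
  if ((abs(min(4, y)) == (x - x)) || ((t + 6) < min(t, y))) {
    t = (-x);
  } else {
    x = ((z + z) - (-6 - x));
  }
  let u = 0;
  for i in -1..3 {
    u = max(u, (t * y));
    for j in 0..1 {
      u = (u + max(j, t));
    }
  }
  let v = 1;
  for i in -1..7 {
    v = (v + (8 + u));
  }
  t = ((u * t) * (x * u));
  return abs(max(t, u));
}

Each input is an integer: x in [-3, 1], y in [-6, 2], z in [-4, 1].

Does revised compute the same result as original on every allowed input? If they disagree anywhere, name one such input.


Run the pair on x=-3, y=-6, z=-4.
original: t := 72 | u := 6 | q := 1 | iter i=2: | q := 69 | iter i=3: | q := 137 | iter i=4: | q := 205 | iter i=5: | q := 273 | iter i=6: | q := 341 | iter i=7: | q := 409 | result 403
revised: t := -6 | ((abs(min(4, y)) == (x - x)) || ((t + 6) < min(t, y))): false | x := -5 | u := 0 | iter i=-1: | u := 36 | iter j=0: | u := 36 | iter i=0: | u := 36 | iter j=0: | u := 36 | iter i=1: | u := 36 | iter j=0: | u := 36 | iter i=2: | u := 36 | iter j=0: | u := 36 | v := 1 | iter i=-1: | v := 45 | iter i=0: | v := 89 | iter i=1: | v := 133 | iter i=2: | v := 177 | iter i=3: | v := 221 | iter i=4: | v := 265 | iter i=5: | v := 309 | iter i=6: | v := 353 | t := 38880 | result 38880
403 != 38880, so the rewrite changes behavior.
verdict: not equivalent; witness: x=-3, y=-6, z=-4


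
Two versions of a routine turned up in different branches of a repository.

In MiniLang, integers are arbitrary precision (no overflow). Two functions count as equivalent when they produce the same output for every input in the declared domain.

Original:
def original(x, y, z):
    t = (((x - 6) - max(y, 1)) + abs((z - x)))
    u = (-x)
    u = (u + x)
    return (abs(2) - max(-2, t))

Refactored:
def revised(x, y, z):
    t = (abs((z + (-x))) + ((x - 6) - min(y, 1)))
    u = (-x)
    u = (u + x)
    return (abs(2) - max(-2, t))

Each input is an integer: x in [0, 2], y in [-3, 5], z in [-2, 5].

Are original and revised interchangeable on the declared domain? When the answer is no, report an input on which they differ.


These are not equivalent — on x=0, y=-3, z=-2 the outputs split (4 vs 3).
original: t = -5; u = 0; u = 0; return 4
revised: t = -1; u = 0; u = 0; return 3
verdict: not equivalent; witness: x=0, y=-3, z=-2


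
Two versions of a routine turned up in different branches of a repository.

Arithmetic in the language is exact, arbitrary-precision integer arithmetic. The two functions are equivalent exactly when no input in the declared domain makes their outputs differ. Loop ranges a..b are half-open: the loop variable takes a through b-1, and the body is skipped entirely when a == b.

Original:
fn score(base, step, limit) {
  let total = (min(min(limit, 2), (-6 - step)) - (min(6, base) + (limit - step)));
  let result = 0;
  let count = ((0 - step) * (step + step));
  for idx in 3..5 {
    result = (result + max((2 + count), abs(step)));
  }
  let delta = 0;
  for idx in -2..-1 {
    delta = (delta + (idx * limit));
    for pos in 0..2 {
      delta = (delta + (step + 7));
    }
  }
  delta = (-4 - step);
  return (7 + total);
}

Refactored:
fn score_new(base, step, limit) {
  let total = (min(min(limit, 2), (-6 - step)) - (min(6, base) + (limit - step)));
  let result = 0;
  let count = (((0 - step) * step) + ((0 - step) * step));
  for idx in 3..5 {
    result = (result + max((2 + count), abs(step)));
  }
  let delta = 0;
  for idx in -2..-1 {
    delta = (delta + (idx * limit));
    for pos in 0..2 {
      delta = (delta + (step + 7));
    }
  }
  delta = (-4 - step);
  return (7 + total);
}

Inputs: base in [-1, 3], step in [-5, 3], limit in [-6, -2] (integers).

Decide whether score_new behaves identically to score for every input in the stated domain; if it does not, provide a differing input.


Comparing the listings, the differences include: arithmetic usage differs, plus constant usage differs.
As a probe, take base=1, step=3, limit=-4: score runs total = -3; result = 0; count = -18; [idx=3]; result = 3; [idx=4]; result = 6; delta = 0; [idx=-2]; delta = 8; [pos=0]; delta = 18; [pos=1]; delta = 28; delta = -7; return 4; score_new runs total = -3; result = 0; count = -18; [idx=3]; result = 3; [idx=4]; result = 6; delta = 0; [idx=-2]; delta = 8; [pos=0]; delta = 18; [pos=1]; delta = 28; delta = -7; return 4; both end at 4.
Across all 225 domain points the two functions coincide.
verdict: equivalent


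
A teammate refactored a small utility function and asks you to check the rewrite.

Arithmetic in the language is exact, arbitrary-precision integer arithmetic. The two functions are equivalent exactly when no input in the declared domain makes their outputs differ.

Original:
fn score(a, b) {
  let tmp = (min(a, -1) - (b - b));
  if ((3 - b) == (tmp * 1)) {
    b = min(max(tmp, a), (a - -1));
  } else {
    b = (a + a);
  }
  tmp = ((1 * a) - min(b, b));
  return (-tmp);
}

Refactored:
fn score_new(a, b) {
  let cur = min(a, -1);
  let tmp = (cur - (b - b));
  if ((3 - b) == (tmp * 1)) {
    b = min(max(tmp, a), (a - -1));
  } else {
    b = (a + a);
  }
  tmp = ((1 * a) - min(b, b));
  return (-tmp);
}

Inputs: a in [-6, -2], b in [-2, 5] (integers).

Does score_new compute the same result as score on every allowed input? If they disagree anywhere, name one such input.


Changes here: local variable names differ; also statement counts differ; the full 40-point sweep finds no disagreement.
verdict: equivalent


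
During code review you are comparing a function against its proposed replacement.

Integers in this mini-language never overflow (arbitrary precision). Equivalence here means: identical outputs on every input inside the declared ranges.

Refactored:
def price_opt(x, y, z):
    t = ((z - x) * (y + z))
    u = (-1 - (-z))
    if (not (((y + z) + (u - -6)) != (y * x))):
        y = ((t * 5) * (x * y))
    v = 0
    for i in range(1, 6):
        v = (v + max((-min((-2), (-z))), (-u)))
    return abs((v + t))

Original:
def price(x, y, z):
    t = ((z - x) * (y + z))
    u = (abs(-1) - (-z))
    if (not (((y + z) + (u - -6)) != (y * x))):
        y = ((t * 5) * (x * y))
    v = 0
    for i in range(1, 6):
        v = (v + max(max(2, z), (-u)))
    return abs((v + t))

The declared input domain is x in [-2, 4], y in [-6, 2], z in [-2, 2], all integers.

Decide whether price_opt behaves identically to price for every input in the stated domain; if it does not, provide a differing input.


Take x=-2, y=-6, z=-2.
price: t := 0 | u := -1 | (not (((y + z) + (u - -6)) != (y * x))): false | v := 0 | iter i=1: | v := 2 | iter i=2: | v := 4 | iter i=3: | v := 6 | iter i=4: | v := 8 | iter i=5: | v := 10 | result 10
price_opt: t := 0 | u := -3 | (not (((y + z) + (u - -6)) != (y * x))): false | v := 0 | iter i=1: | v := 3 | iter i=2: | v := 6 | iter i=3: | v := 9 | iter i=4: | v := 12 | iter i=5: | v := 15 | result 15
10 != 15, so the rewrite changes behavior.
verdict: not equivalent; witness: x=-2, y=-6, z=-2


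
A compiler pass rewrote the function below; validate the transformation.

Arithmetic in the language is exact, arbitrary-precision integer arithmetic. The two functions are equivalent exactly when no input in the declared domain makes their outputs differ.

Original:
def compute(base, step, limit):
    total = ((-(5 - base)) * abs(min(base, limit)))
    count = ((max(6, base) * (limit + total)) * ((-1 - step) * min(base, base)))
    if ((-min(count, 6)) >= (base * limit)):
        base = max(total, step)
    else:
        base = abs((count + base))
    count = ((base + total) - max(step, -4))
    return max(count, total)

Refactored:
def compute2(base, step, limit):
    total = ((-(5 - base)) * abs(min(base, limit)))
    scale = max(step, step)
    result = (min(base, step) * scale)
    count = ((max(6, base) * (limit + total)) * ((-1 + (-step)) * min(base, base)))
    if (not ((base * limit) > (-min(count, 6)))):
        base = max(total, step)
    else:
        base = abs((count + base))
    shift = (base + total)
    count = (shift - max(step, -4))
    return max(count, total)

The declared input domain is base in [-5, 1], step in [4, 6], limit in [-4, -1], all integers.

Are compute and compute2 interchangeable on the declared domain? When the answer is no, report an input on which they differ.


Behavior is preserved: although min/max/abs usage differs; local variable names differ; boolean connective usage differs; comparison usage differs; arithmetic usage differs; statement counts differ, the outputs never diverge.
As a probe, take base=-5, step=4, limit=-3: compute runs total becomes -50; next count becomes -7950; next ((-min(count, 6)) >= (base * limit)) evaluates to true; next base becomes 4; next count becomes -50; next final value -50; compute2 runs total becomes -50; next scale becomes 4; next result becomes -20; next count becomes -7950; next (not ((base * limit) > (-min(count, 6)))) evaluates to true; next base becomes 4; next shift becomes -46; next count becomes -50; next final value -50; both end at -50.
Checked all 84 inputs in the declared domain: the outputs agree on every one.
verdict: equivalent


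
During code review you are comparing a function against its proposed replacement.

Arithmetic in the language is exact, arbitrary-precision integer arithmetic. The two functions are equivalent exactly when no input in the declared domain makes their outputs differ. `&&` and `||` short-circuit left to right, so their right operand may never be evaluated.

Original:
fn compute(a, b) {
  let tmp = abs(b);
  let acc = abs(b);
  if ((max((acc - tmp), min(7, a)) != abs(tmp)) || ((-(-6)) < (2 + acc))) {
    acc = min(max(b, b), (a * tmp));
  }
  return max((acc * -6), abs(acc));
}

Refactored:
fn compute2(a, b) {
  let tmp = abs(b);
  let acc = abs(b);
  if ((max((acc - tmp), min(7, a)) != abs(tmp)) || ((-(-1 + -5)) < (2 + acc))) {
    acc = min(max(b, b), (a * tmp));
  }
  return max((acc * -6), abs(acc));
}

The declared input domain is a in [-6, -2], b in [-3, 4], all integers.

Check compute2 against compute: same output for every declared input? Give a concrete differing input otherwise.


Side by side, the visible changes include: constant usage differs; arithmetic usage differs.
Tracing a=-2, b=0: compute: tmp = 0; acc = 0; ((max((acc - tmp), min(7, a)) != abs(tmp)) || ((-(-6)) < (2 + acc))) -> false; return 0 | compute2: tmp = 0; acc = 0; ((max((acc - tmp), min(7, a)) != abs(tmp)) || ((-(-1 + -5)) < (2 + acc))) -> false; return 0 — matching result 0.
An exhaustive pass over the 40 declared inputs shows identical outputs.
verdict: equivalent


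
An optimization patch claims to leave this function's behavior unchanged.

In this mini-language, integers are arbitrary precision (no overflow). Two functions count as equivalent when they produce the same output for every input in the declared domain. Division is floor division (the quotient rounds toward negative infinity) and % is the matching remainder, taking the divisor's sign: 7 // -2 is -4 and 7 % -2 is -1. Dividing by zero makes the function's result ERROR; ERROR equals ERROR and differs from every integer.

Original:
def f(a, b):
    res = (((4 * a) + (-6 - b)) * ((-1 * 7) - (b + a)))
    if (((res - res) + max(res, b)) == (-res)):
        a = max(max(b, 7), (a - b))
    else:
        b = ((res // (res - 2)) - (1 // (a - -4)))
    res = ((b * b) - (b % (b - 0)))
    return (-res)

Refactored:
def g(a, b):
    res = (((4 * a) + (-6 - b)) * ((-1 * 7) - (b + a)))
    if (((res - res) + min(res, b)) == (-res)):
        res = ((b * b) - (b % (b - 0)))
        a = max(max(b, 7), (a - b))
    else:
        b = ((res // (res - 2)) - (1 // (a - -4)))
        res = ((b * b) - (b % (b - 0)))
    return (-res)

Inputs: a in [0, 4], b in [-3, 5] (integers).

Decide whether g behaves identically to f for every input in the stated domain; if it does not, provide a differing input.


These are not equivalent — on a=1, b=-2 the outputs split (-4 vs ERROR).
f: res becomes 0; next (((res - res) + max(res, b)) == (-res)) evaluates to true; next a becomes 7; next res becomes 4; next final value -4
g: res becomes 0; next (((res - res) + min(res, b)) == (-res)) evaluates to false; next b becomes 0; next hits division by zero so the output is ERROR
verdict: not equivalent; witness: a=1, b=-2
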